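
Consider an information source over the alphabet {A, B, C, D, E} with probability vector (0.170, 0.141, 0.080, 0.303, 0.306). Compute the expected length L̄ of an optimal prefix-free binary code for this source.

2.221 bits/symbol

Repeatedly combine the two least-probable nodes; the expected code length is the sum of the merged weights.
merge 2/25 + 141/1000 → 221/1000
merge 17/100 + 221/1000 → 391/1000
merge 303/1000 + 153/500 → 609/1000
merge 391/1000 + 609/1000 → 1
L = 221/1000 + 391/1000 + 609/1000 + 1 = 2221/1000 = 2.221 bits/symbol.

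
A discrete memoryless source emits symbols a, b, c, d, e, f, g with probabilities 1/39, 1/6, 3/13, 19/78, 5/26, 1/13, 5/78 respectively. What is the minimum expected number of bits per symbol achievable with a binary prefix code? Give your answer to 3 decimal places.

2.590 bits/symbol

Repeatedly combine the two least-probable nodes; the expected code length is the sum of the merged weights.
merge 1/39 + 5/78 → 7/78
merge 1/13 + 7/78 → 1/6
merge 1/6 + 1/6 → 1/3
merge 5/26 + 3/13 → 11/26
merge 19/78 + 1/3 → 15/26
merge 11/26 + 15/26 → 1
L = 7/78 + 1/6 + 1/3 + 11/26 + 15/26 + 1 = 101/39 ≈ 2.590 bits/symbol.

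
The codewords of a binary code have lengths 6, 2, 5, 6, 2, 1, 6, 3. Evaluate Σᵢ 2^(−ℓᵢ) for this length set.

With common denominator 2^6 = 64: Σ 2^(−ℓᵢ) = 1/64 + 16/64 + 2/64 + 1/64 + 16/64 + 32/64 + 1/64 + 8/64 = 77/64 = 1.203125.

1.203125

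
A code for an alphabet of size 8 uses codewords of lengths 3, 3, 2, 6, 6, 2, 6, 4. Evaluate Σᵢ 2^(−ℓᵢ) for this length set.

With common denominator 2^6 = 64: Σ 2^(−ℓᵢ) = 8/64 + 8/64 + 16/64 + 1/64 + 1/64 + 16/64 + 1/64 + 4/64 = 55/64 = 0.859375.

0.859375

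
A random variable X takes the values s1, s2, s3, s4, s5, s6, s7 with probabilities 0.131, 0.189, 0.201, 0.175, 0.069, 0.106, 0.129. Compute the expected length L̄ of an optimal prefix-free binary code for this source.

Repeatedly combine the two least-probable nodes; the expected code length is the sum of the merged weights.
merge 69/1000 + 53/500 → 7/40
merge 129/1000 + 131/1000 → 13/50
merge 7/40 + 7/40 → 7/20
merge 189/1000 + 201/1000 → 39/100
merge 13/50 + 7/20 → 61/100
merge 39/100 + 61/100 → 1
L = 7/40 + 13/50 + 7/20 + 39/100 + 61/100 + 1 = 557/200 = 2.785 bits/symbol.

2.785 bits/symbol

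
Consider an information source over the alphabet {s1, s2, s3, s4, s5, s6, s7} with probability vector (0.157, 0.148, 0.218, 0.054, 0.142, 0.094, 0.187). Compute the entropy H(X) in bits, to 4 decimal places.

2.7066 bits

H = −Σ pᵢ log₂ pᵢ.
−0.157·log₂(0.157) = 0.4194
−0.148·log₂(0.148) = 0.4079
−0.218·log₂(0.218) = 0.4791
−0.054·log₂(0.054) = 0.2274
−0.142·log₂(0.142) = 0.3999
−0.094·log₂(0.094) = 0.3207
−0.187·log₂(0.187) = 0.4523
Sum ≈ 2.7066 → 2.7066 bits.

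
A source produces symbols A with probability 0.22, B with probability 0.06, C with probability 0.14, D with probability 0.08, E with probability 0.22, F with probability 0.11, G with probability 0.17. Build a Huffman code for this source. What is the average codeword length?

Repeatedly combine the two least-probable nodes; the expected code length is the sum of the merged weights.
merge 3/50 + 2/25 → 7/50
merge 11/100 + 7/50 → 1/4
merge 7/50 + 17/100 → 31/100
merge 11/50 + 11/50 → 11/25
merge 1/4 + 31/100 → 14/25
merge 11/25 + 14/25 → 1
L = 7/50 + 1/4 + 31/100 + 11/25 + 14/25 + 1 = 27/10 = 2.7 bits/symbol.

2.7 bits/symbol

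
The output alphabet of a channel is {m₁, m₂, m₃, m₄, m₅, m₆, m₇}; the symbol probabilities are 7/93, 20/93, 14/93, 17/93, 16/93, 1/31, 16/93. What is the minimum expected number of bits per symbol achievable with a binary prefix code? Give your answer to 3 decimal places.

2.710 bits/symbol

Repeatedly combine the two least-probable nodes; the expected code length is the sum of the merged weights.
merge 1/31 + 7/93 → 10/93
merge 10/93 + 14/93 → 8/31
merge 16/93 + 16/93 → 32/93
merge 17/93 + 20/93 → 37/93
merge 8/31 + 32/93 → 56/93
merge 37/93 + 56/93 → 1
L = 10/93 + 8/31 + 32/93 + 37/93 + 56/93 + 1 = 84/31 ≈ 2.710 bits/symbol.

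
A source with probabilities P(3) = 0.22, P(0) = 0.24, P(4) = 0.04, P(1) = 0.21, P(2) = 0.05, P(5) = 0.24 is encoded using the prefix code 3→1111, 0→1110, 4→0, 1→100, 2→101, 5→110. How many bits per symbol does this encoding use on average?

3.38 bits/symbol

L̄ = Σ pᵢ·ℓᵢ = 0.22·4 + 0.24·4 + 0.04·1 + 0.21·3 + 0.05·3 + 0.24·3 = 3.38 bits/symbol.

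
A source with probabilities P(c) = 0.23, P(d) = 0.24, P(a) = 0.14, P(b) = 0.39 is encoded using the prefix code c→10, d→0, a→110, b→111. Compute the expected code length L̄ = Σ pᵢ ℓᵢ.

L̄ = Σ pᵢ·ℓᵢ = 0.23·2 + 0.24·1 + 0.14·3 + 0.39·3 = 2.29 bits/symbol.

2.29 bits/symbol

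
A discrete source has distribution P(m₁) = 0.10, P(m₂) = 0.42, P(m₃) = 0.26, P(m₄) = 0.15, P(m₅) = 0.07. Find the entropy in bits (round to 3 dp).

2.042 bits

H = −Σ pᵢ log₂ pᵢ.
−0.10·log₂(0.10) = 0.3322
−0.42·log₂(0.42) = 0.5256
−0.26·log₂(0.26) = 0.5053
−0.15·log₂(0.15) = 0.4105
−0.07·log₂(0.07) = 0.2686
Sum ≈ 2.0422 → 2.042 bits.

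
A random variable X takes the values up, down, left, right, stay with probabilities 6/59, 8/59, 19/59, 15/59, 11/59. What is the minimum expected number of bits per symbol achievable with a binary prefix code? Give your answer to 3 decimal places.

Repeatedly combine the two least-probable nodes; the expected code length is the sum of the merged weights.
merge 6/59 + 8/59 → 14/59
merge 11/59 + 14/59 → 25/59
merge 15/59 + 19/59 → 34/59
merge 25/59 + 34/59 → 1
L = 14/59 + 25/59 + 34/59 + 1 = 132/59 ≈ 2.237 bits/symbol.

2.237 bits/symbol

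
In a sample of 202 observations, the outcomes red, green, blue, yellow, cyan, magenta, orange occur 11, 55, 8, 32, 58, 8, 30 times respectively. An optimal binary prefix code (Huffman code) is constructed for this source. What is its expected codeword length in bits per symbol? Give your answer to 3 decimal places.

Probabilities are the counts divided by 202.
Repeatedly combine the two least-probable nodes; the expected code length is the sum of the merged weights.
merge 4/101 + 4/101 → 8/101
merge 11/202 + 8/101 → 27/202
merge 27/202 + 15/101 → 57/202
merge 16/101 + 55/202 → 87/202
merge 57/202 + 29/101 → 115/202
merge 87/202 + 115/202 → 1
L = 8/101 + 27/202 + 57/202 + 87/202 + 115/202 + 1 = 252/101 ≈ 2.495 bits/symbol.

2.495 bits/symbol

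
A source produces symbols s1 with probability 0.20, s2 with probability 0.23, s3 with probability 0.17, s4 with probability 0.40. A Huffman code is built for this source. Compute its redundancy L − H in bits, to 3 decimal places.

Entropy H = −Σ p log₂ p ≈ 1.9154 bits.
Huffman merges: 17/100+1/5→37/100; 23/100+37/100→3/5; 2/5+3/5→1. L = 197/100 ≈ 1.9700.
L − H = 1.9700 − 1.9154 = 0.055 bits.

0.055 bits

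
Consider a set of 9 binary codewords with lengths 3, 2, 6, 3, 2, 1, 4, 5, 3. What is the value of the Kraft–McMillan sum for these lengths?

1.484375

With common denominator 2^6 = 64: Σ 2^(−ℓᵢ) = 8/64 + 16/64 + 1/64 + 8/64 + 16/64 + 32/64 + 4/64 + 2/64 + 8/64 = 95/64 = 1.484375.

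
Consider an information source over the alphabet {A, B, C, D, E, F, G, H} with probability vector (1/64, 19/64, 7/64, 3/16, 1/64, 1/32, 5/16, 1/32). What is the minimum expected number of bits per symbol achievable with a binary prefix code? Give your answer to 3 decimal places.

Repeatedly combine the two least-probable nodes; the expected code length is the sum of the merged weights.
merge 1/64 + 1/64 → 1/32
merge 1/32 + 1/32 → 1/16
merge 1/32 + 1/16 → 3/32
merge 3/32 + 7/64 → 13/64
merge 3/16 + 13/64 → 25/64
merge 19/64 + 5/16 → 39/64
merge 25/64 + 39/64 → 1
L = 1/32 + 1/16 + 3/32 + 13/64 + 25/64 + 39/64 + 1 = 153/64 ≈ 2.391 bits/symbol.

2.391 bits/symbol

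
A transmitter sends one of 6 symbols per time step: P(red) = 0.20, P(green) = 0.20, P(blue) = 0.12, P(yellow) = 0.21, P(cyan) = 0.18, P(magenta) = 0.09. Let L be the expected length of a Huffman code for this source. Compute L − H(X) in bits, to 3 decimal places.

0.063 bits

Entropy H = −Σ p log₂ p ≈ 2.5266 bits.
Huffman merges: 9/100+3/25→21/100; 9/50+1/5→19/50; 1/5+21/100→41/100; 21/100+19/50→59/100; 41/100+59/100→1. L = 259/100 ≈ 2.5900.
L − H = 2.5900 − 2.5266 = 0.063 bits.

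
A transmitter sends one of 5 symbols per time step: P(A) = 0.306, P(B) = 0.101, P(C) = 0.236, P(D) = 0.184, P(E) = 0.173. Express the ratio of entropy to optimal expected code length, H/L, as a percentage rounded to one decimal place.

98.3%

Entropy H = −Σ p log₂ p ≈ 2.2357 bits.
Huffman merges: 101/1000+173/1000→137/500; 23/125+59/250→21/50; 137/500+153/500→29/50; 21/50+29/50→1. L = 1137/500 ≈ 2.2740.
Efficiency = H/L = 2.2357/2.2740 = 98.3%.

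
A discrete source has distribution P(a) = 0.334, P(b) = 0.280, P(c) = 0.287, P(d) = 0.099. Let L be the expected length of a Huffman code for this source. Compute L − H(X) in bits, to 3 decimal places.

0.110 bits

Entropy H = −Σ p log₂ p ≈ 1.8898 bits.
Huffman merges: 99/1000+7/25→379/1000; 287/1000+167/500→621/1000; 379/1000+621/1000→1. L = 2 ≈ 2.0000.
L − H = 2.0000 − 1.8898 = 0.110 bits.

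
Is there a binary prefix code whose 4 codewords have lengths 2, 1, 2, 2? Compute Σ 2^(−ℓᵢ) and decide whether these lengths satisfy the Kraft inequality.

1.25; no

With common denominator 2^2 = 4: Σ 2^(−ℓᵢ) = 1/4 + 2/4 + 1/4 + 1/4 = 5/4 = 1.25.
Kraft's inequality requires Σ ≤ 1; here Σ = 1.25 > 1, so no such prefix code exists.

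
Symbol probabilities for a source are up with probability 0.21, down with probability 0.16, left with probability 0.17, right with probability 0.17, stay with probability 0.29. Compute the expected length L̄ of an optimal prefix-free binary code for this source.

2.33 bits/symbol

Repeatedly combine the two least-probable nodes; the expected code length is the sum of the merged weights.
merge 4/25 + 17/100 → 33/100
merge 17/100 + 21/100 → 19/50
merge 29/100 + 33/100 → 31/50
merge 19/50 + 31/50 → 1
L = 33/100 + 19/50 + 31/50 + 1 = 233/100 = 2.33 bits/symbol.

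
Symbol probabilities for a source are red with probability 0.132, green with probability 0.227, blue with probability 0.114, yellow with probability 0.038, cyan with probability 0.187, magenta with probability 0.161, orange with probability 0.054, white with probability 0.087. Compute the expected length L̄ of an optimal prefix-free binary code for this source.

Repeatedly combine the two least-probable nodes; the expected code length is the sum of the merged weights.
merge 19/500 + 27/500 → 23/250
merge 87/1000 + 23/250 → 179/1000
merge 57/500 + 33/250 → 123/500
merge 161/1000 + 179/1000 → 17/50
merge 187/1000 + 227/1000 → 207/500
merge 123/500 + 17/50 → 293/500
merge 207/500 + 293/500 → 1
L = 23/250 + 179/1000 + 123/500 + 17/50 + 207/500 + 293/500 + 1 = 2857/1000 = 2.857 bits/symbol.

2.857 bits/symbol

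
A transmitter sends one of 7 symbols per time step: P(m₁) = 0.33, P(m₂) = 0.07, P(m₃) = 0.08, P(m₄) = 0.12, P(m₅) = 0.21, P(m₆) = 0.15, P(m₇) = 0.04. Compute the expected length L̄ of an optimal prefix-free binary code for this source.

Repeatedly combine the two least-probable nodes; the expected code length is the sum of the merged weights.
merge 1/25 + 7/100 → 11/100
merge 2/25 + 11/100 → 19/100
merge 3/25 + 3/20 → 27/100
merge 19/100 + 21/100 → 2/5
merge 27/100 + 33/100 → 3/5
merge 2/5 + 3/5 → 1
L = 11/100 + 19/100 + 27/100 + 2/5 + 3/5 + 1 = 257/100 = 2.57 bits/symbol.

2.57 bits/symbol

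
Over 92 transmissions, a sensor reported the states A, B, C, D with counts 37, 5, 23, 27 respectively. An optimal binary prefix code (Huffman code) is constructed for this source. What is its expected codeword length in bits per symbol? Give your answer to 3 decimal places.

1.902 bits/symbol

Probabilities are the counts divided by 92.
Repeatedly combine the two least-probable nodes; the expected code length is the sum of the merged weights.
merge 5/92 + 1/4 → 7/23
merge 27/92 + 7/23 → 55/92
merge 37/92 + 55/92 → 1
L = 7/23 + 55/92 + 1 = 175/92 ≈ 1.902 bits/symbol.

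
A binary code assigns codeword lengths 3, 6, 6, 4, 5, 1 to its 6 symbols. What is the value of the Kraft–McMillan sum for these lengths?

With common denominator 2^6 = 64: Σ 2^(−ℓᵢ) = 8/64 + 1/64 + 1/64 + 4/64 + 2/64 + 32/64 = 48/64 = 0.75.

0.75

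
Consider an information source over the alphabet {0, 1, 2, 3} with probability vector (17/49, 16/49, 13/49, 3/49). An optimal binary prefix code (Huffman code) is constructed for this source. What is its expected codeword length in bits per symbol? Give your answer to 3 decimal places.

1.980 bits/symbol

Repeatedly combine the two least-probable nodes; the expected code length is the sum of the merged weights.
merge 3/49 + 13/49 → 16/49
merge 16/49 + 16/49 → 32/49
merge 17/49 + 32/49 → 1
L = 16/49 + 32/49 + 1 = 97/49 ≈ 1.980 bits/symbol.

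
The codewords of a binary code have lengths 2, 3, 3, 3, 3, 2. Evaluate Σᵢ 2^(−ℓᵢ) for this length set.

1

With common denominator 2^3 = 8: Σ 2^(−ℓᵢ) = 2/8 + 1/8 + 1/8 + 1/8 + 1/8 + 2/8 = 8/8 = 1.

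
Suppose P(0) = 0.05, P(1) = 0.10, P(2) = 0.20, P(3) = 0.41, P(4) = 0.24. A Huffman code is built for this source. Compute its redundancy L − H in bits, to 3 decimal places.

Entropy H = −Σ p log₂ p ≈ 2.0342 bits.
Huffman merges: 1/20+1/10→3/20; 3/20+1/5→7/20; 6/25+7/20→59/100; 41/100+59/100→1. L = 209/100 ≈ 2.0900.
L − H = 2.0900 − 2.0342 = 0.056 bits.

0.056 bits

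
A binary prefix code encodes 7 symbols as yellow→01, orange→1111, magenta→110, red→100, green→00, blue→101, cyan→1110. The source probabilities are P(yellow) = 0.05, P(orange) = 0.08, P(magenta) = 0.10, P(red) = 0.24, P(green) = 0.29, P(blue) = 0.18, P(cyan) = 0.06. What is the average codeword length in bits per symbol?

2.8 bits/symbol

L̄ = Σ pᵢ·ℓᵢ = 0.05·2 + 0.08·4 + 0.10·3 + 0.24·3 + 0.29·2 + 0.18·3 + 0.06·4 = 2.8 bits/symbol.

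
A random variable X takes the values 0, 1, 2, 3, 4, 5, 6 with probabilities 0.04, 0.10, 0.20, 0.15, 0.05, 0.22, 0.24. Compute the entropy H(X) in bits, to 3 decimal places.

H = −Σ pᵢ log₂ pᵢ.
−0.04·log₂(0.04) = 0.1858
−0.10·log₂(0.10) = 0.3322
−0.20·log₂(0.20) = 0.4644
−0.15·log₂(0.15) = 0.4105
−0.05·log₂(0.05) = 0.2161
−0.22·log₂(0.22) = 0.4806
−0.24·log₂(0.24) = 0.4941
Sum ≈ 2.5837 → 2.584 bits.

2.584 bits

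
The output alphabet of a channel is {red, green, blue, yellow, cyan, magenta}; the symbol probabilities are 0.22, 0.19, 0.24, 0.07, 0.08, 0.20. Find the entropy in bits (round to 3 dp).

2.454 bits

H = −Σ pᵢ log₂ pᵢ.
−0.22·log₂(0.22) = 0.4806
−0.19·log₂(0.19) = 0.4552
−0.24·log₂(0.24) = 0.4941
−0.07·log₂(0.07) = 0.2686
−0.08·log₂(0.08) = 0.2915
−0.20·log₂(0.20) = 0.4644
Sum ≈ 2.4544 → 2.454 bits.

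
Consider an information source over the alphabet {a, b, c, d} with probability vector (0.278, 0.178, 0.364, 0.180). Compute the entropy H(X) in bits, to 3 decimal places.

H = −Σ pᵢ log₂ pᵢ.
−0.278·log₂(0.278) = 0.5134
−0.178·log₂(0.178) = 0.4432
−0.364·log₂(0.364) = 0.5307
−0.180·log₂(0.180) = 0.4453
Sum ≈ 1.9327 → 1.933 bits.

1.933 bits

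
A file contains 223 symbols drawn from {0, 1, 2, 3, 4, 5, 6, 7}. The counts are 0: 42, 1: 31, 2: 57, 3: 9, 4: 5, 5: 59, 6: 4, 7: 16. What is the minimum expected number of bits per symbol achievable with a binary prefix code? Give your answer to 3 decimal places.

2.565 bits/symbol

Probabilities are the counts divided by 223.
Repeatedly combine the two least-probable nodes; the expected code length is the sum of the merged weights.
merge 4/223 + 5/223 → 9/223
merge 9/223 + 9/223 → 18/223
merge 16/223 + 18/223 → 34/223
merge 31/223 + 34/223 → 65/223
merge 42/223 + 57/223 → 99/223
merge 59/223 + 65/223 → 124/223
merge 99/223 + 124/223 → 1
L = 9/223 + 18/223 + 34/223 + 65/223 + 99/223 + 124/223 + 1 = 572/223 ≈ 2.565 bits/symbol.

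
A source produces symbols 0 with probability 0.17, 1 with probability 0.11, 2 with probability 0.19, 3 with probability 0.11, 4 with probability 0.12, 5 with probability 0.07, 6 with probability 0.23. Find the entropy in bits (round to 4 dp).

H = −Σ pᵢ log₂ pᵢ.
−0.17·log₂(0.17) = 0.4346
−0.11·log₂(0.11) = 0.3503
−0.19·log₂(0.19) = 0.4552
−0.11·log₂(0.11) = 0.3503
−0.12·log₂(0.12) = 0.3671
−0.07·log₂(0.07) = 0.2686
−0.23·log₂(0.23) = 0.4877
Sum ≈ 2.7137 → 2.7137 bits.

2.7137 bits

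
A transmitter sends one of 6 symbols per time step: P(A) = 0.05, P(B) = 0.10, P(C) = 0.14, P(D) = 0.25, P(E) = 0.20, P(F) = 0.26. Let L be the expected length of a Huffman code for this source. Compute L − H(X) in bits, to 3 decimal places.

0.025 bits

Entropy H = −Σ p log₂ p ≈ 2.4151 bits.
Huffman merges: 1/20+1/10→3/20; 7/50+3/20→29/100; 1/5+1/4→9/20; 13/50+29/100→11/20; 9/20+11/20→1. L = 61/25 ≈ 2.4400.
L − H = 2.4400 − 2.4151 = 0.025 bits.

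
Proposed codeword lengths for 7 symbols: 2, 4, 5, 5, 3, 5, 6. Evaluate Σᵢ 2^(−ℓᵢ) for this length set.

0.546875

With common denominator 2^6 = 64: Σ 2^(−ℓᵢ) = 16/64 + 4/64 + 2/64 + 2/64 + 8/64 + 2/64 + 1/64 = 35/64 = 0.546875.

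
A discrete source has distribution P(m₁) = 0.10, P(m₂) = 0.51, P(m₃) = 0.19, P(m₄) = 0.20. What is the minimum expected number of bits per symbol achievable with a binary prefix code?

Repeatedly combine the two least-probable nodes; the expected code length is the sum of the merged weights.
merge 1/10 + 19/100 → 29/100
merge 1/5 + 29/100 → 49/100
merge 49/100 + 51/100 → 1
L = 29/100 + 49/100 + 1 = 89/50 = 1.78 bits/symbol.

1.78 bits/symbol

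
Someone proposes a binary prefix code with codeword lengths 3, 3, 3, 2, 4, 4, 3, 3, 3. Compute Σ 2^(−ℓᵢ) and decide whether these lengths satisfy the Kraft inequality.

1.125; no

With common denominator 2^4 = 16: Σ 2^(−ℓᵢ) = 2/16 + 2/16 + 2/16 + 4/16 + 1/16 + 1/16 + 2/16 + 2/16 + 2/16 = 18/16 = 1.125.
Kraft's inequality requires Σ ≤ 1; here Σ = 1.125 > 1, so no such prefix code exists.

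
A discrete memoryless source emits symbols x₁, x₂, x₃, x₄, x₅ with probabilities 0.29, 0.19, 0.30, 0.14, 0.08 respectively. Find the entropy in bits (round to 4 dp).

H = −Σ pᵢ log₂ pᵢ.
−0.29·log₂(0.29) = 0.5179
−0.19·log₂(0.19) = 0.4552
−0.30·log₂(0.30) = 0.5211
−0.14·log₂(0.14) = 0.3971
−0.08·log₂(0.08) = 0.2915
Sum ≈ 2.1828 → 2.1828 bits.

2.1828 bits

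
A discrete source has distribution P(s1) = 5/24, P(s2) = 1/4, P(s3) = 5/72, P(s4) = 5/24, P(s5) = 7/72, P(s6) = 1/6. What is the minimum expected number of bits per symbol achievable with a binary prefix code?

Repeatedly combine the two least-probable nodes; the expected code length is the sum of the merged weights.
merge 5/72 + 7/72 → 1/6
merge 1/6 + 1/6 → 1/3
merge 5/24 + 5/24 → 5/12
merge 1/4 + 1/3 → 7/12
merge 5/12 + 7/12 → 1
L = 1/6 + 1/3 + 5/12 + 7/12 + 1 = 5/2 = 2.5 bits/symbol.

2.5 bits/symbol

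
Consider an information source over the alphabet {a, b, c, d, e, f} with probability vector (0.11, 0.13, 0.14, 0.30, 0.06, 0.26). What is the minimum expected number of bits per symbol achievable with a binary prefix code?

Repeatedly combine the two least-probable nodes; the expected code length is the sum of the merged weights.
merge 3/50 + 11/100 → 17/100
merge 13/100 + 7/50 → 27/100
merge 17/100 + 13/50 → 43/100
merge 27/100 + 3/10 → 57/100
merge 43/100 + 57/100 → 1
L = 17/100 + 27/100 + 43/100 + 57/100 + 1 = 61/25 = 2.44 bits/symbol.

2.44 bits/symbol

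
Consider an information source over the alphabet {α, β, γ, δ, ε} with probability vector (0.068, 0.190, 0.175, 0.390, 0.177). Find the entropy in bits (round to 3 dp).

2.131 bits

H = −Σ pᵢ log₂ pᵢ.
−0.068·log₂(0.068) = 0.2637
−0.190·log₂(0.190) = 0.4552
−0.175·log₂(0.175) = 0.4401
−0.390·log₂(0.390) = 0.5298
−0.177·log₂(0.177) = 0.4422
Sum ≈ 2.1310 → 2.131 bits.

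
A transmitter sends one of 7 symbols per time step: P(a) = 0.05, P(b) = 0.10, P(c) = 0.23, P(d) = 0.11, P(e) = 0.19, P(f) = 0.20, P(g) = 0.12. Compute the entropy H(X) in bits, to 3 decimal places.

2.673 bits

H = −Σ pᵢ log₂ pᵢ.
−0.05·log₂(0.05) = 0.2161
−0.10·log₂(0.10) = 0.3322
−0.23·log₂(0.23) = 0.4877
−0.11·log₂(0.11) = 0.3503
−0.19·log₂(0.19) = 0.4552
−0.20·log₂(0.20) = 0.4644
−0.12·log₂(0.12) = 0.3671
Sum ≈ 2.6729 → 2.673 bits.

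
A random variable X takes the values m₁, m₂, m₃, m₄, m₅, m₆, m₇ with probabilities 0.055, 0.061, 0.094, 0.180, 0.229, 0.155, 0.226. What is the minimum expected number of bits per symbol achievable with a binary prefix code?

Repeatedly combine the two least-probable nodes; the expected code length is the sum of the merged weights.
merge 11/200 + 61/1000 → 29/250
merge 47/500 + 29/250 → 21/100
merge 31/200 + 9/50 → 67/200
merge 21/100 + 113/500 → 109/250
merge 229/1000 + 67/200 → 141/250
merge 109/250 + 141/250 → 1
L = 29/250 + 21/100 + 67/200 + 109/250 + 141/250 + 1 = 2661/1000 = 2.661 bits/symbol.

2.661 bits/symbol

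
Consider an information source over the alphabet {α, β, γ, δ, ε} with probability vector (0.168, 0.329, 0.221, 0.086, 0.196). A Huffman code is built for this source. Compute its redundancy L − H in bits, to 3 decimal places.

0.047 bits

Entropy H = −Σ p log₂ p ≈ 2.2065 bits.
Huffman merges: 43/500+21/125→127/500; 49/250+221/1000→417/1000; 127/500+329/1000→583/1000; 417/1000+583/1000→1. L = 1127/500 ≈ 2.2540.
L − H = 2.2540 − 2.2065 = 0.047 bits.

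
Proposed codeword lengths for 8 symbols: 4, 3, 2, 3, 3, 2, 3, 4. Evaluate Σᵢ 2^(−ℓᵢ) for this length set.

1.125

With common denominator 2^4 = 16: Σ 2^(−ℓᵢ) = 1/16 + 2/16 + 4/16 + 2/16 + 2/16 + 4/16 + 2/16 + 1/16 = 18/16 = 1.125.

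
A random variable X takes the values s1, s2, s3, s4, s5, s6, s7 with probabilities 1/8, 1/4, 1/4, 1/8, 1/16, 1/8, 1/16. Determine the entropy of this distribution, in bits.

Each probability is a power of 1/2, so log₂(1/p) is an integer.
H = Σ p·log₂(1/p) = 1/8·3 + 1/4·2 + 1/4·2 + 1/8·3 + 1/16·4 + 1/8·3 + 1/16·4 = 2.625 bits.

2.625 bits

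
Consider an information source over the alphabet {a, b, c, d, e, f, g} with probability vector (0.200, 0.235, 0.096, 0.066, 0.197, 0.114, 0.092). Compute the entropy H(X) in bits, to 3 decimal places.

H = −Σ pᵢ log₂ pᵢ.
−0.200·log₂(0.200) = 0.4644
−0.235·log₂(0.235) = 0.4910
−0.096·log₂(0.096) = 0.3246
−0.066·log₂(0.066) = 0.2588
−0.197·log₂(0.197) = 0.4617
−0.114·log₂(0.114) = 0.3571
−0.092·log₂(0.092) = 0.3167
Sum ≈ 2.6743 → 2.674 bits.

2.674 bits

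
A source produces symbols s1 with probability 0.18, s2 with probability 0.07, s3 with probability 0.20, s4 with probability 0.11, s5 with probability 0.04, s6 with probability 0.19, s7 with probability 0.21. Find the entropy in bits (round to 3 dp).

2.642 bits

H = −Σ pᵢ log₂ pᵢ.
−0.18·log₂(0.18) = 0.4453
−0.07·log₂(0.07) = 0.2686
−0.20·log₂(0.20) = 0.4644
−0.11·log₂(0.11) = 0.3503
−0.04·log₂(0.04) = 0.1858
−0.19·log₂(0.19) = 0.4552
−0.21·log₂(0.21) = 0.4728
Sum ≈ 2.6423 → 2.642 bits.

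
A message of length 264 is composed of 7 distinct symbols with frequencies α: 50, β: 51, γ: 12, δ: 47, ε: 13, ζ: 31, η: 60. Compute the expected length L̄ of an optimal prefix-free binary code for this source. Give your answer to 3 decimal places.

Probabilities are the counts divided by 264.
Repeatedly combine the two least-probable nodes; the expected code length is the sum of the merged weights.
merge 1/22 + 13/264 → 25/264
merge 25/264 + 31/264 → 7/33
merge 47/264 + 25/132 → 97/264
merge 17/88 + 7/33 → 107/264
merge 5/22 + 97/264 → 157/264
merge 107/264 + 157/264 → 1
L = 25/264 + 7/33 + 97/264 + 107/264 + 157/264 + 1 = 353/132 ≈ 2.674 bits/symbol.

2.674 bits/symbol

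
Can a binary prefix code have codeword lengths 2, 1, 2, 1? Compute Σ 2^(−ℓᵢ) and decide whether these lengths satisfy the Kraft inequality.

With common denominator 2^2 = 4: Σ 2^(−ℓᵢ) = 1/4 + 2/4 + 1/4 + 2/4 = 6/4 = 1.5.
Kraft's inequality requires Σ ≤ 1; here Σ = 1.5 > 1, so no such prefix code exists.

1.5; no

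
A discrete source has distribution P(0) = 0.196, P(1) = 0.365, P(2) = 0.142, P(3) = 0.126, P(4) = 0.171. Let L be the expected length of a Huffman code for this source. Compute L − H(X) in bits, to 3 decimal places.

0.064 bits

Entropy H = −Σ p log₂ p ≈ 2.2037 bits.
Huffman merges: 63/500+71/500→67/250; 171/1000+49/250→367/1000; 67/250+73/200→633/1000; 367/1000+633/1000→1. L = 567/250 ≈ 2.2680.
L − H = 2.2680 − 2.2037 = 0.064 bits.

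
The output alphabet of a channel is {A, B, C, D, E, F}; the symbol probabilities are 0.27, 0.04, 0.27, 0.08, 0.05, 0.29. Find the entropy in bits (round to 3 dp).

2.231 bits

H = −Σ pᵢ log₂ pᵢ.
−0.27·log₂(0.27) = 0.5100
−0.04·log₂(0.04) = 0.1858
−0.27·log₂(0.27) = 0.5100
−0.08·log₂(0.08) = 0.2915
−0.05·log₂(0.05) = 0.2161
−0.29·log₂(0.29) = 0.5179
Sum ≈ 2.2313 → 2.231 bits.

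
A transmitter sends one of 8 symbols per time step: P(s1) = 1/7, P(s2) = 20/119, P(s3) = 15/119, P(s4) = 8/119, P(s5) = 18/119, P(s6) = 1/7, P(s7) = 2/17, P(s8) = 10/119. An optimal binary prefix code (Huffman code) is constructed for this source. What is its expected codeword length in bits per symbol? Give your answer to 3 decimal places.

Repeatedly combine the two least-probable nodes; the expected code length is the sum of the merged weights.
merge 8/119 + 10/119 → 18/119
merge 2/17 + 15/119 → 29/119
merge 1/7 + 1/7 → 2/7
merge 18/119 + 18/119 → 36/119
merge 20/119 + 29/119 → 7/17
merge 2/7 + 36/119 → 10/17
merge 7/17 + 10/17 → 1
L = 18/119 + 29/119 + 2/7 + 36/119 + 7/17 + 10/17 + 1 = 355/119 ≈ 2.983 bits/symbol.

2.983 bits/symbol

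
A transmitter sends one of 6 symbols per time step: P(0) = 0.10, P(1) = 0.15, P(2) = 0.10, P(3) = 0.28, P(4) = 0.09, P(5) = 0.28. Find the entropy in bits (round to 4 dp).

2.4160 bits

H = −Σ pᵢ log₂ pᵢ.
−0.10·log₂(0.10) = 0.3322
−0.15·log₂(0.15) = 0.4105
−0.10·log₂(0.10) = 0.3322
−0.28·log₂(0.28) = 0.5142
−0.09·log₂(0.09) = 0.3127
−0.28·log₂(0.28) = 0.5142
Sum ≈ 2.4160 → 2.4160 bits.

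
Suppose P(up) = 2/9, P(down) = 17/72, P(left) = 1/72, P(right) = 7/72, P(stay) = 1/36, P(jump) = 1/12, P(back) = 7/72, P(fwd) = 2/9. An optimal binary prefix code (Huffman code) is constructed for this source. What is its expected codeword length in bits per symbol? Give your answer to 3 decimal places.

2.681 bits/symbol

Repeatedly combine the two least-probable nodes; the expected code length is the sum of the merged weights.
merge 1/72 + 1/36 → 1/24
merge 1/24 + 1/12 → 1/8
merge 7/72 + 7/72 → 7/36
merge 1/8 + 7/36 → 23/72
merge 2/9 + 2/9 → 4/9
merge 17/72 + 23/72 → 5/9
merge 4/9 + 5/9 → 1
L = 1/24 + 1/8 + 7/36 + 23/72 + 4/9 + 5/9 + 1 = 193/72 ≈ 2.681 bits/symbol.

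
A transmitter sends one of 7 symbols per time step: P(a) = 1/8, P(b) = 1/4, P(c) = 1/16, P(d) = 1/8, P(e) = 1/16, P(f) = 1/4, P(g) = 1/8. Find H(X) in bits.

2.625 bits

Each probability is a power of 1/2, so log₂(1/p) is an integer.
H = Σ p·log₂(1/p) = 1/8·3 + 1/4·2 + 1/16·4 + 1/8·3 + 1/16·4 + 1/4·2 + 1/8·3 = 2.625 bits.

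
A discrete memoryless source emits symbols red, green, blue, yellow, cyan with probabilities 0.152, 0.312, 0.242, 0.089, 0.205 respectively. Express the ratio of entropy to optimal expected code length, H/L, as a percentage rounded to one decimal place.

Entropy H = −Σ p log₂ p ≈ 2.2121 bits.
Huffman merges: 89/1000+19/125→241/1000; 41/200+241/1000→223/500; 121/500+39/125→277/500; 223/500+277/500→1. L = 2241/1000 ≈ 2.2410.
Efficiency = H/L = 2.2121/2.2410 = 98.7%.

98.7%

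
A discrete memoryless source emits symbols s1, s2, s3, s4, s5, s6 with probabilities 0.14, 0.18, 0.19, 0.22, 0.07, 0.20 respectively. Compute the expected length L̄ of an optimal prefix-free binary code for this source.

2.58 bits/symbol

Repeatedly combine the two least-probable nodes; the expected code length is the sum of the merged weights.
merge 7/100 + 7/50 → 21/100
merge 9/50 + 19/100 → 37/100
merge 1/5 + 21/100 → 41/100
merge 11/50 + 37/100 → 59/100
merge 41/100 + 59/100 → 1
L = 21/100 + 37/100 + 41/100 + 59/100 + 1 = 129/50 = 2.58 bits/symbol.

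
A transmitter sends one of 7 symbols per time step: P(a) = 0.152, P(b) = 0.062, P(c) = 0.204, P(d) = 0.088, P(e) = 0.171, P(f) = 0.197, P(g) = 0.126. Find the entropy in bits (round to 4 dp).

H = −Σ pᵢ log₂ pᵢ.
−0.152·log₂(0.152) = 0.4131
−0.062·log₂(0.062) = 0.2487
−0.204·log₂(0.204) = 0.4678
−0.088·log₂(0.088) = 0.3086
−0.171·log₂(0.171) = 0.4357
−0.197·log₂(0.197) = 0.4617
−0.126·log₂(0.126) = 0.3766
Sum ≈ 2.7122 → 2.7122 bits.

2.7122 bits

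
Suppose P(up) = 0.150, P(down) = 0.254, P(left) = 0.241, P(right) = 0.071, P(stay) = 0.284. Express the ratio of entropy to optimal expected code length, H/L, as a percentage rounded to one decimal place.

98.8%

Entropy H = −Σ p log₂ p ≈ 2.1942 bits.
Huffman merges: 71/1000+3/20→221/1000; 221/1000+241/1000→231/500; 127/500+71/250→269/500; 231/500+269/500→1. L = 2221/1000 ≈ 2.2210.
Efficiency = H/L = 2.1942/2.2210 = 98.8%.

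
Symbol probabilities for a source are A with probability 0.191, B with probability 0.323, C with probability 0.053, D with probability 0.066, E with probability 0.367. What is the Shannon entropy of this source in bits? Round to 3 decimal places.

H = −Σ pᵢ log₂ pᵢ.
−0.191·log₂(0.191) = 0.4562
−0.323·log₂(0.323) = 0.5266
−0.053·log₂(0.053) = 0.2246
−0.066·log₂(0.066) = 0.2588
−0.367·log₂(0.367) = 0.5307
Sum ≈ 1.9969 → 1.997 bits.

1.997 bits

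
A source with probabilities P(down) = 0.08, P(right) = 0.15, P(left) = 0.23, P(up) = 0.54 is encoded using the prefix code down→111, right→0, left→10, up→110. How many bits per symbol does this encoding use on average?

L̄ = Σ pᵢ·ℓᵢ = 0.08·3 + 0.15·1 + 0.23·2 + 0.54·3 = 2.47 bits/symbol.

2.47 bits/symbol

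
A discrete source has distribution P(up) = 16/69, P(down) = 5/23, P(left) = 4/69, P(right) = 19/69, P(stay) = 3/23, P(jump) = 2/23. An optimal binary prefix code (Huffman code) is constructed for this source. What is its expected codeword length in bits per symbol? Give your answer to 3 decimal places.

2.420 bits/symbol

Repeatedly combine the two least-probable nodes; the expected code length is the sum of the merged weights.
merge 4/69 + 2/23 → 10/69
merge 3/23 + 10/69 → 19/69
merge 5/23 + 16/69 → 31/69
merge 19/69 + 19/69 → 38/69
merge 31/69 + 38/69 → 1
L = 10/69 + 19/69 + 31/69 + 38/69 + 1 = 167/69 ≈ 2.420 bits/symbol.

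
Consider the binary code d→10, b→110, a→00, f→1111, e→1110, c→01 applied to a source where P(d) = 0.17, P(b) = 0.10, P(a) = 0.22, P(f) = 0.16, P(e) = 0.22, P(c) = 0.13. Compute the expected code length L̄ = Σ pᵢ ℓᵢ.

2.86 bits/symbol

L̄ = Σ pᵢ·ℓᵢ = 0.17·2 + 0.10·3 + 0.22·2 + 0.16·4 + 0.22·4 + 0.13·2 = 2.86 bits/symbol.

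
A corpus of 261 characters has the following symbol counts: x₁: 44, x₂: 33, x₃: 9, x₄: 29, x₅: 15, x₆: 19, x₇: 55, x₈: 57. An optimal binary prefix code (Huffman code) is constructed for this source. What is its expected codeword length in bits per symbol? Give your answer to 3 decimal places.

2.828 bits/symbol

Probabilities are the counts divided by 261.
Repeatedly combine the two least-probable nodes; the expected code length is the sum of the merged weights.
merge 1/29 + 5/87 → 8/87
merge 19/261 + 8/87 → 43/261
merge 1/9 + 11/87 → 62/261
merge 43/261 + 44/261 → 1/3
merge 55/261 + 19/87 → 112/261
merge 62/261 + 1/3 → 149/261
merge 112/261 + 149/261 → 1
L = 8/87 + 43/261 + 62/261 + 1/3 + 112/261 + 149/261 + 1 = 82/29 ≈ 2.828 bits/symbol.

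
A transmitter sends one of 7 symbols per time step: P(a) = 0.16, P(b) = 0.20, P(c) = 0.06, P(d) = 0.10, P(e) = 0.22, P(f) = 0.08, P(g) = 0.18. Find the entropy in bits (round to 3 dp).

H = −Σ pᵢ log₂ pᵢ.
−0.16·log₂(0.16) = 0.4230
−0.20·log₂(0.20) = 0.4644
−0.06·log₂(0.06) = 0.2435
−0.10·log₂(0.10) = 0.3322
−0.22·log₂(0.22) = 0.4806
−0.08·log₂(0.08) = 0.2915
−0.18·log₂(0.18) = 0.4453
Sum ≈ 2.6805 → 2.681 bits.

2.681 bits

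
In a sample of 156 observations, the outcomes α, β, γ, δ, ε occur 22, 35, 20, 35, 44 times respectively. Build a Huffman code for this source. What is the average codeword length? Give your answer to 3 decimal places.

2.269 bits/symbol

Probabilities are the counts divided by 156.
Repeatedly combine the two least-probable nodes; the expected code length is the sum of the merged weights.
merge 5/39 + 11/78 → 7/26
merge 35/156 + 35/156 → 35/78
merge 7/26 + 11/39 → 43/78
merge 35/78 + 43/78 → 1
L = 7/26 + 35/78 + 43/78 + 1 = 59/26 ≈ 2.269 bits/symbol.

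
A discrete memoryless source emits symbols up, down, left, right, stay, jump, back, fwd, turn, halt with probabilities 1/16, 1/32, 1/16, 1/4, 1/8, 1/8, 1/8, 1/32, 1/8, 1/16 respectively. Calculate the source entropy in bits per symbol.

3.0625 bits

Each probability is a power of 1/2, so log₂(1/p) is an integer.
H = Σ p·log₂(1/p) = 1/16·4 + 1/32·5 + 1/16·4 + 1/4·2 + 1/8·3 + 1/8·3 + 1/8·3 + 1/32·5 + 1/8·3 + 1/16·4 = 3.0625 bits.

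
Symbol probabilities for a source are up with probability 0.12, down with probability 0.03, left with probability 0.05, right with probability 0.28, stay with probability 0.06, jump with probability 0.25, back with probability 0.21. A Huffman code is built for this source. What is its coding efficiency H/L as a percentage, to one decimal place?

Entropy H = −Σ p log₂ p ≈ 2.4655 bits.
Huffman merges: 3/100+1/20→2/25; 3/50+2/25→7/50; 3/25+7/50→13/50; 21/100+1/4→23/50; 13/50+7/25→27/50; 23/50+27/50→1. L = 62/25 ≈ 2.4800.
Efficiency = H/L = 2.4655/2.4800 = 99.4%.

99.4%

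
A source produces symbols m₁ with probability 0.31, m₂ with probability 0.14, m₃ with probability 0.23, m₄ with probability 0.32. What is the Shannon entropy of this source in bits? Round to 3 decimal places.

1.935 bits

H = −Σ pᵢ log₂ pᵢ.
−0.31·log₂(0.31) = 0.5238
−0.14·log₂(0.14) = 0.3971
−0.23·log₂(0.23) = 0.4877
−0.32·log₂(0.32) = 0.5260
Sum ≈ 1.9346 → 1.935 bits.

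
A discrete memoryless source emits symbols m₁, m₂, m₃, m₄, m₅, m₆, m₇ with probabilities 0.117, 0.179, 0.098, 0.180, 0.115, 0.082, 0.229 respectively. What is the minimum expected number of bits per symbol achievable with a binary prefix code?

Repeatedly combine the two least-probable nodes; the expected code length is the sum of the merged weights.
merge 41/500 + 49/500 → 9/50
merge 23/200 + 117/1000 → 29/125
merge 179/1000 + 9/50 → 359/1000
merge 9/50 + 229/1000 → 409/1000
merge 29/125 + 359/1000 → 591/1000
merge 409/1000 + 591/1000 → 1
L = 9/50 + 29/125 + 359/1000 + 409/1000 + 591/1000 + 1 = 2771/1000 = 2.771 bits/symbol.

2.771 bits/symbol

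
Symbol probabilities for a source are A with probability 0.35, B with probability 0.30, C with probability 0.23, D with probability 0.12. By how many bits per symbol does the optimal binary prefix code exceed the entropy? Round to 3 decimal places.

0.094 bits

Entropy H = −Σ p log₂ p ≈ 1.9059 bits.
Huffman merges: 3/25+23/100→7/20; 3/10+7/20→13/20; 7/20+13/20→1. L = 2 ≈ 2.0000.
L − H = 2.0000 − 1.9059 = 0.094 bits.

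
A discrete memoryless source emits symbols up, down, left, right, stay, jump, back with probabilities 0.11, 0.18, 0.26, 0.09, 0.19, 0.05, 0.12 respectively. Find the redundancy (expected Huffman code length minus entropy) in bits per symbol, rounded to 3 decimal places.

Entropy H = −Σ p log₂ p ≈ 2.6519 bits.
Huffman merges: 1/20+9/100→7/50; 11/100+3/25→23/100; 7/50+9/50→8/25; 19/100+23/100→21/50; 13/50+8/25→29/50; 21/50+29/50→1. L = 269/100 ≈ 2.6900.
L − H = 2.6900 − 2.6519 = 0.038 bits.

0.038 bits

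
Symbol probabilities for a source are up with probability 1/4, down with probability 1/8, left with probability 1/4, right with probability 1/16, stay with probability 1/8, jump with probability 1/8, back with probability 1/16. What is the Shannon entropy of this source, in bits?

2.625 bits

Each probability is a power of 1/2, so log₂(1/p) is an integer.
H = Σ p·log₂(1/p) = 1/4·2 + 1/8·3 + 1/4·2 + 1/16·4 + 1/8·3 + 1/8·3 + 1/16·4 = 2.625 bits.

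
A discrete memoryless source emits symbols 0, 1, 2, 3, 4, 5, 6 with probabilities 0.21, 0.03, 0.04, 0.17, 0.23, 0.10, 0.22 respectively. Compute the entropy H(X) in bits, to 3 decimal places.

2.545 bits

H = −Σ pᵢ log₂ pᵢ.
−0.21·log₂(0.21) = 0.4728
−0.03·log₂(0.03) = 0.1518
−0.04·log₂(0.04) = 0.1858
−0.17·log₂(0.17) = 0.4346
−0.23·log₂(0.23) = 0.4877
−0.10·log₂(0.10) = 0.3322
−0.22·log₂(0.22) = 0.4806
Sum ≈ 2.5454 → 2.545 bits.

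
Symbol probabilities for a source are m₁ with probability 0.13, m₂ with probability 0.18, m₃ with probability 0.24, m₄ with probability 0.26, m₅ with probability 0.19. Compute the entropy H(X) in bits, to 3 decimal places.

2.283 bits

H = −Σ pᵢ log₂ pᵢ.
−0.13·log₂(0.13) = 0.3826
−0.18·log₂(0.18) = 0.4453
−0.24·log₂(0.24) = 0.4941
−0.26·log₂(0.26) = 0.5053
−0.19·log₂(0.19) = 0.4552
Sum ≈ 2.2826 → 2.283 bits.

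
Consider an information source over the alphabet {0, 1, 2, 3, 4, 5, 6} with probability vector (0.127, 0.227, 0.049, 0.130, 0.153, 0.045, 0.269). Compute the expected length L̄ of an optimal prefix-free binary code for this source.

Repeatedly combine the two least-probable nodes; the expected code length is the sum of the merged weights.
merge 9/200 + 49/1000 → 47/500
merge 47/500 + 127/1000 → 221/1000
merge 13/100 + 153/1000 → 283/1000
merge 221/1000 + 227/1000 → 56/125
merge 269/1000 + 283/1000 → 69/125
merge 56/125 + 69/125 → 1
L = 47/500 + 221/1000 + 283/1000 + 56/125 + 69/125 + 1 = 1299/500 = 2.598 bits/symbol.

2.598 bits/symbol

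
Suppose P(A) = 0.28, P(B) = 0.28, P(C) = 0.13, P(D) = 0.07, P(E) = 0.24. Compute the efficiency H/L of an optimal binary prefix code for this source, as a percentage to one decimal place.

98.8%

Entropy H = −Σ p log₂ p ≈ 2.1738 bits.
Huffman merges: 7/100+13/100→1/5; 1/5+6/25→11/25; 7/25+7/25→14/25; 11/25+14/25→1. L = 11/5 ≈ 2.2000.
Efficiency = H/L = 2.1738/2.2000 = 98.8%.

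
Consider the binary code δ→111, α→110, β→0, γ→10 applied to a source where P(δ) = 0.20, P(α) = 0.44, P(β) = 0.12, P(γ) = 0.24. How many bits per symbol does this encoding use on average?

2.52 bits/symbol

L̄ = Σ pᵢ·ℓᵢ = 0.20·3 + 0.44·3 + 0.12·1 + 0.24·2 = 2.52 bits/symbol.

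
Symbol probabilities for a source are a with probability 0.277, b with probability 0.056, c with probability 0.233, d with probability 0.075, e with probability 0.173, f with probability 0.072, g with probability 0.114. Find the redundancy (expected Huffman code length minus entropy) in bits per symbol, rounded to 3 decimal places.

0.034 bits

Entropy H = −Σ p log₂ p ≈ 2.5842 bits.
Huffman merges: 7/125+9/125→16/125; 3/40+57/500→189/1000; 16/125+173/1000→301/1000; 189/1000+233/1000→211/500; 277/1000+301/1000→289/500; 211/500+289/500→1. L = 1309/500 ≈ 2.6180.
L − H = 2.6180 − 2.5842 = 0.034 bits.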